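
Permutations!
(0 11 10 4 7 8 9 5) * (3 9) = (0 11 10 4 7 8 3 9 5) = [11, 1, 2, 9, 7, 0, 6, 8, 3, 5, 4, 10]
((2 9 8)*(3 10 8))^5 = (10)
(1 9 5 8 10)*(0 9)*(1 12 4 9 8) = (0 8 10 12 4 9 5 1) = [8, 0, 2, 3, 9, 1, 6, 7, 10, 5, 12, 11, 4]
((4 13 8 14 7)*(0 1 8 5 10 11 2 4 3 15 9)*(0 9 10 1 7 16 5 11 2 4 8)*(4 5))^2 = ((0 7 3 15 10 2 8 14 16 4 13 11 5 1))^2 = (0 3 10 8 16 13 5)(1 7 15 2 14 4 11)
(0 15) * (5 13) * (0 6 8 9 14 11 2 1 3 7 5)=(0 15 6 8 9 14 11 2 1 3 7 5 13)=[15, 3, 1, 7, 4, 13, 8, 5, 9, 14, 10, 2, 12, 0, 11, 6]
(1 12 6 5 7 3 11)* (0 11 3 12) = (0 11 1)(5 7 12 6) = [11, 0, 2, 3, 4, 7, 5, 12, 8, 9, 10, 1, 6]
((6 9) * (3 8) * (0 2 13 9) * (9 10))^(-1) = (0 6 9 10 13 2)(3 8)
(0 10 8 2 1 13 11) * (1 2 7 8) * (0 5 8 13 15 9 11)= [10, 15, 2, 3, 4, 8, 6, 13, 7, 11, 1, 5, 12, 0, 14, 9]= (0 10 1 15 9 11 5 8 7 13)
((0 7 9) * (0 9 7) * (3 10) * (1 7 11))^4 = ((1 7 11)(3 10))^4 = (1 7 11)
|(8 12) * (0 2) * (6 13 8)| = 4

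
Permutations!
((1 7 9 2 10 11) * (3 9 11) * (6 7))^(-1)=((1 6 7 11)(2 10 3 9))^(-1)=(1 11 7 6)(2 9 3 10)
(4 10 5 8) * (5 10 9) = [0, 1, 2, 3, 9, 8, 6, 7, 4, 5, 10] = (10)(4 9 5 8)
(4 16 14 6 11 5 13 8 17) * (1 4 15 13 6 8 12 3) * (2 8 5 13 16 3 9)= (1 4 3)(2 8 17 15 16 14 5 6 11 13 12 9)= [0, 4, 8, 1, 3, 6, 11, 7, 17, 2, 10, 13, 9, 12, 5, 16, 14, 15]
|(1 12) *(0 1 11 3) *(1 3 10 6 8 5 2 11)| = 6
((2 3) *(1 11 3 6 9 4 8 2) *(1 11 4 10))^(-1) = ((1 4 8 2 6 9 10)(3 11))^(-1) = (1 10 9 6 2 8 4)(3 11)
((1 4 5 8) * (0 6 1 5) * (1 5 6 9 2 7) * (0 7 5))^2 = (0 2 8)(1 7 4)(5 6 9)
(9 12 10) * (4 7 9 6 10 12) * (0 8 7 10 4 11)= (12)(0 8 7 9 11)(4 10 6)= [8, 1, 2, 3, 10, 5, 4, 9, 7, 11, 6, 0, 12]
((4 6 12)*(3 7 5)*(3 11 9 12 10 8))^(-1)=(3 8 10 6 4 12 9 11 5 7)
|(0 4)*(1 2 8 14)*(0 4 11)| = |(0 11)(1 2 8 14)| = 4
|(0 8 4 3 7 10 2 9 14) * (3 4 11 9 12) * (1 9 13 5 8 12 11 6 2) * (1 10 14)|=|(0 12 3 7 14)(1 9)(2 11 13 5 8 6)|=30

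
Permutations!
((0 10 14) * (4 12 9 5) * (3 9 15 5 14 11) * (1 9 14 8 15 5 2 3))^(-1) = ((0 10 11 1 9 8 15 2 3 14)(4 12 5))^(-1) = (0 14 3 2 15 8 9 1 11 10)(4 5 12)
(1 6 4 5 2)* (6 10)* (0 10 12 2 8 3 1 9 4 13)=(0 10 6 13)(1 12 2 9 4 5 8 3)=[10, 12, 9, 1, 5, 8, 13, 7, 3, 4, 6, 11, 2, 0]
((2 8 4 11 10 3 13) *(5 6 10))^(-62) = (2 8 4 11 5 6 10 3 13)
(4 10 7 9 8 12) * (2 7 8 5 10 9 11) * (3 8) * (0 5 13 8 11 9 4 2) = (0 5 10 3 11)(2 7 9 13 8 12) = [5, 1, 7, 11, 4, 10, 6, 9, 12, 13, 3, 0, 2, 8]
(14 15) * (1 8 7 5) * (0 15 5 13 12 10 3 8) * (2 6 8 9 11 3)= (0 15 14 5 1)(2 6 8 7 13 12 10)(3 9 11)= [15, 0, 6, 9, 4, 1, 8, 13, 7, 11, 2, 3, 10, 12, 5, 14]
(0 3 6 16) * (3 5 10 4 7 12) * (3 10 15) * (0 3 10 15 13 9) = (0 5 13 9)(3 6 16)(4 7 12 15 10) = [5, 1, 2, 6, 7, 13, 16, 12, 8, 0, 4, 11, 15, 9, 14, 10, 3]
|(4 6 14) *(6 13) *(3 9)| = |(3 9)(4 13 6 14)| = 4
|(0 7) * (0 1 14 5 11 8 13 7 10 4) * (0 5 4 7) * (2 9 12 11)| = 13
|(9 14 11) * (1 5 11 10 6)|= 7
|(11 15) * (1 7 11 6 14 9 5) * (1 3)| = |(1 7 11 15 6 14 9 5 3)| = 9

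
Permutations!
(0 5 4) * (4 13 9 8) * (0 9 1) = (0 5 13 1)(4 9 8) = [5, 0, 2, 3, 9, 13, 6, 7, 4, 8, 10, 11, 12, 1]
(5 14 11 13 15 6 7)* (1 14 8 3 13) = (1 14 11)(3 13 15 6 7 5 8) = [0, 14, 2, 13, 4, 8, 7, 5, 3, 9, 10, 1, 12, 15, 11, 6]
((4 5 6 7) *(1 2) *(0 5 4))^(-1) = ((0 5 6 7)(1 2))^(-1) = (0 7 6 5)(1 2)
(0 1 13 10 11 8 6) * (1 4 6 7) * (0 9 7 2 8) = (0 4 6 9 7 1 13 10 11)(2 8) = [4, 13, 8, 3, 6, 5, 9, 1, 2, 7, 11, 0, 12, 10]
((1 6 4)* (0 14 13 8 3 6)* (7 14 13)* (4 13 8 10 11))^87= (0 11 6)(1 10 3)(4 13 8)(7 14)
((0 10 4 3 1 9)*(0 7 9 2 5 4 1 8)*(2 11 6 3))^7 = (11)(2 5 4)(7 9) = ((0 10 1 11 6 3 8)(2 5 4)(7 9))^7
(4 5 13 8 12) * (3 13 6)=(3 13 8 12 4 5 6)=[0, 1, 2, 13, 5, 6, 3, 7, 12, 9, 10, 11, 4, 8]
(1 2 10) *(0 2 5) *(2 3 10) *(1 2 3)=(0 1 5)(2 3 10)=[1, 5, 3, 10, 4, 0, 6, 7, 8, 9, 2]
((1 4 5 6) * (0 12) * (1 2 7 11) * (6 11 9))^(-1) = ((0 12)(1 4 5 11)(2 7 9 6))^(-1) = (0 12)(1 11 5 4)(2 6 9 7)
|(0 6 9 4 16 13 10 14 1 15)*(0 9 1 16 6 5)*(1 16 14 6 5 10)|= 10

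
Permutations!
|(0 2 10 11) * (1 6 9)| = 12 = |(0 2 10 11)(1 6 9)|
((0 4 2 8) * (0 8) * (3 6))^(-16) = (8)(0 2 4)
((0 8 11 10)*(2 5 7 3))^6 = (0 11)(2 7)(3 5)(8 10)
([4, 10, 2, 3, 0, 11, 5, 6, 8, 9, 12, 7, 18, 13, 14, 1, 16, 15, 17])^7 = [4, 10, 2, 3, 0, 6, 7, 11, 8, 9, 12, 5, 18, 13, 14, 1, 16, 15, 17]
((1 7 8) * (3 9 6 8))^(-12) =((1 7 3 9 6 8))^(-12) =(9)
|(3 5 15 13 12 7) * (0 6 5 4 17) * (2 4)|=11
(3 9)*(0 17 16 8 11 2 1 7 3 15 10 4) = [17, 7, 1, 9, 0, 5, 6, 3, 11, 15, 4, 2, 12, 13, 14, 10, 8, 16] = (0 17 16 8 11 2 1 7 3 9 15 10 4)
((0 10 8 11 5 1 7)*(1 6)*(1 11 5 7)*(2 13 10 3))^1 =(0 3 2 13 10 8 5 6 11 7)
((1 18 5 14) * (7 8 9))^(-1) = ((1 18 5 14)(7 8 9))^(-1) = (1 14 5 18)(7 9 8)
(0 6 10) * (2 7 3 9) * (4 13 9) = (0 6 10)(2 7 3 4 13 9) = [6, 1, 7, 4, 13, 5, 10, 3, 8, 2, 0, 11, 12, 9]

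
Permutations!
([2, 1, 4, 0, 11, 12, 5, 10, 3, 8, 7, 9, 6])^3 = (12)(0 11 3 4 8 2 9)(7 10)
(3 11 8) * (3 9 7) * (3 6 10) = (3 11 8 9 7 6 10) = [0, 1, 2, 11, 4, 5, 10, 6, 9, 7, 3, 8]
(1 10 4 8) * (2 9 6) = (1 10 4 8)(2 9 6) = [0, 10, 9, 3, 8, 5, 2, 7, 1, 6, 4]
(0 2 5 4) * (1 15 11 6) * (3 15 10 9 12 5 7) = (0 2 7 3 15 11 6 1 10 9 12 5 4) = [2, 10, 7, 15, 0, 4, 1, 3, 8, 12, 9, 6, 5, 13, 14, 11]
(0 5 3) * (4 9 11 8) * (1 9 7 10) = (0 5 3)(1 9 11 8 4 7 10) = [5, 9, 2, 0, 7, 3, 6, 10, 4, 11, 1, 8]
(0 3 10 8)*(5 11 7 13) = [3, 1, 2, 10, 4, 11, 6, 13, 0, 9, 8, 7, 12, 5] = (0 3 10 8)(5 11 7 13)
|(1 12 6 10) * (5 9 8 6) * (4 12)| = |(1 4 12 5 9 8 6 10)| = 8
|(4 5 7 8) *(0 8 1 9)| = 7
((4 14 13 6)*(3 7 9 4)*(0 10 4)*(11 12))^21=(0 14 3)(4 6 9)(7 10 13)(11 12)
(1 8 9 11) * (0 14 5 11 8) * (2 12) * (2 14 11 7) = (0 11 1)(2 12 14 5 7)(8 9) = [11, 0, 12, 3, 4, 7, 6, 2, 9, 8, 10, 1, 14, 13, 5]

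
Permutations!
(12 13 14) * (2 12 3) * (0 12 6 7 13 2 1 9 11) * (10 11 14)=(0 12 2 6 7 13 10 11)(1 9 14 3)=[12, 9, 6, 1, 4, 5, 7, 13, 8, 14, 11, 0, 2, 10, 3]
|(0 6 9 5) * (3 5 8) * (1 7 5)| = 8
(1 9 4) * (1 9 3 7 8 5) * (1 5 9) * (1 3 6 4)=(1 6 4 3 7 8 9)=[0, 6, 2, 7, 3, 5, 4, 8, 9, 1]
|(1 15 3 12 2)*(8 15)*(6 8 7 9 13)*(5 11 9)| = 12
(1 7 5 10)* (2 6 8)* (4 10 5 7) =(1 4 10)(2 6 8) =[0, 4, 6, 3, 10, 5, 8, 7, 2, 9, 1]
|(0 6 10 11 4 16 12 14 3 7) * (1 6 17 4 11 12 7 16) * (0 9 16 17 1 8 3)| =|(0 1 6 10 12 14)(3 17 4 8)(7 9 16)| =12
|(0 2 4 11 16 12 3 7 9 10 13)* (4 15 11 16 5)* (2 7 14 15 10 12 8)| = |(0 7 9 12 3 14 15 11 5 4 16 8 2 10 13)| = 15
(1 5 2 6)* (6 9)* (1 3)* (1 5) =(2 9 6 3 5) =[0, 1, 9, 5, 4, 2, 3, 7, 8, 6]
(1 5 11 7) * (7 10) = (1 5 11 10 7) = [0, 5, 2, 3, 4, 11, 6, 1, 8, 9, 7, 10]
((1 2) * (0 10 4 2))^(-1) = ((0 10 4 2 1))^(-1) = (0 1 2 4 10)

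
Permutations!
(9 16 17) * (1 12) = (1 12)(9 16 17) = [0, 12, 2, 3, 4, 5, 6, 7, 8, 16, 10, 11, 1, 13, 14, 15, 17, 9]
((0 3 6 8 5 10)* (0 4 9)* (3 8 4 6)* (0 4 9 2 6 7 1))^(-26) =((0 8 5 10 7 1)(2 6 9 4))^(-26) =(0 7 5)(1 10 8)(2 9)(4 6)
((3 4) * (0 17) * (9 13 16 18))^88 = (18)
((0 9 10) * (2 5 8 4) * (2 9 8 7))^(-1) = ((0 8 4 9 10)(2 5 7))^(-1) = (0 10 9 4 8)(2 7 5)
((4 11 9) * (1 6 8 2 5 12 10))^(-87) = (1 5 6 12 8 10 2)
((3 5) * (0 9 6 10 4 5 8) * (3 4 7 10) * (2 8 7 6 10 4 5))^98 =((0 9 10 6 3 7 4 2 8))^98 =(0 8 2 4 7 3 6 10 9)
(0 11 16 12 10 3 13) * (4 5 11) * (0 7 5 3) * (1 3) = (0 4 1 3 13 7 5 11 16 12 10) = [4, 3, 2, 13, 1, 11, 6, 5, 8, 9, 0, 16, 10, 7, 14, 15, 12]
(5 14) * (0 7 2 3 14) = [7, 1, 3, 14, 4, 0, 6, 2, 8, 9, 10, 11, 12, 13, 5] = (0 7 2 3 14 5)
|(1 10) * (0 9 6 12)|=|(0 9 6 12)(1 10)|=4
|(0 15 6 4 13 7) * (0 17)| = |(0 15 6 4 13 7 17)| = 7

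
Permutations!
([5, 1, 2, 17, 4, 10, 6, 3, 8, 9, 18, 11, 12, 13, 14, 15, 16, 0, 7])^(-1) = [17, 1, 2, 7, 4, 0, 6, 18, 8, 9, 5, 11, 12, 13, 14, 15, 16, 3, 10]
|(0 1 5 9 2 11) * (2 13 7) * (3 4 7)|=|(0 1 5 9 13 3 4 7 2 11)|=10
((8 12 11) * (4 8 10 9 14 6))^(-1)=((4 8 12 11 10 9 14 6))^(-1)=(4 6 14 9 10 11 12 8)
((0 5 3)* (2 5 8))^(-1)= (0 3 5 2 8)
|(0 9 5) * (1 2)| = |(0 9 5)(1 2)| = 6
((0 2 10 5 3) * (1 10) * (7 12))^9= (0 10)(1 3)(2 5)(7 12)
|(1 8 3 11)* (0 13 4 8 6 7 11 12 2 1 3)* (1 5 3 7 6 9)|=|(0 13 4 8)(1 9)(2 5 3 12)(7 11)|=4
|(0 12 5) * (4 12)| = |(0 4 12 5)| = 4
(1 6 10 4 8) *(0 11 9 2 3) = (0 11 9 2 3)(1 6 10 4 8) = [11, 6, 3, 0, 8, 5, 10, 7, 1, 2, 4, 9]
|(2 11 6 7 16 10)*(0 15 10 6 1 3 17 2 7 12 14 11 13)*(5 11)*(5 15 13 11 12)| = |(0 13)(1 3 17 2 11)(5 12 14 15 10 7 16 6)| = 40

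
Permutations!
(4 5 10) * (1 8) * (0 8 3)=(0 8 1 3)(4 5 10)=[8, 3, 2, 0, 5, 10, 6, 7, 1, 9, 4]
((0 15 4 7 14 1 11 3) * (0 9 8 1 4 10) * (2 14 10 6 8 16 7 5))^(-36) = ((0 15 6 8 1 11 3 9 16 7 10)(2 14 4 5))^(-36) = (0 16 11 6 10 9 1 15 7 3 8)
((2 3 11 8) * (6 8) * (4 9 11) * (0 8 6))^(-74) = (0 3 11 2 9 8 4)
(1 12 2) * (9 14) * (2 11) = (1 12 11 2)(9 14) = [0, 12, 1, 3, 4, 5, 6, 7, 8, 14, 10, 2, 11, 13, 9]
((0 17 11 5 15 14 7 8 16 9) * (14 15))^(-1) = (0 9 16 8 7 14 5 11 17)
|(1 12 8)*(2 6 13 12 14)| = 7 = |(1 14 2 6 13 12 8)|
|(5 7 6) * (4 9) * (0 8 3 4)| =15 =|(0 8 3 4 9)(5 7 6)|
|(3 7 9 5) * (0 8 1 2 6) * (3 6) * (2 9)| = 6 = |(0 8 1 9 5 6)(2 3 7)|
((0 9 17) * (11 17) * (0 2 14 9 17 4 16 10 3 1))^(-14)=((0 17 2 14 9 11 4 16 10 3 1))^(-14)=(0 10 11 2 1 16 9 17 3 4 14)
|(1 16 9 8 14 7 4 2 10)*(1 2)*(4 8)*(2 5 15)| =|(1 16 9 4)(2 10 5 15)(7 8 14)| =12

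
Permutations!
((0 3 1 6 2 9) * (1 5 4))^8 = (9)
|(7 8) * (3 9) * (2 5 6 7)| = 10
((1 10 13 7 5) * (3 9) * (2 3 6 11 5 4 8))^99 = ((1 10 13 7 4 8 2 3 9 6 11 5))^99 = (1 7 2 6)(3 11 10 4)(5 13 8 9)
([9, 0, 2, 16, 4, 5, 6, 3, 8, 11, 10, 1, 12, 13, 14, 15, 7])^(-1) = (0 1 11 9)(3 7 16)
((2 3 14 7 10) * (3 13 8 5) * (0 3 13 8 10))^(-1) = (0 7 14 3)(2 10 13 5 8)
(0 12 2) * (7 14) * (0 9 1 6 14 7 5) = (0 12 2 9 1 6 14 5) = [12, 6, 9, 3, 4, 0, 14, 7, 8, 1, 10, 11, 2, 13, 5]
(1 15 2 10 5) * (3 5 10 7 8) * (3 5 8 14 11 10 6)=[0, 15, 7, 8, 4, 1, 3, 14, 5, 9, 6, 10, 12, 13, 11, 2]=(1 15 2 7 14 11 10 6 3 8 5)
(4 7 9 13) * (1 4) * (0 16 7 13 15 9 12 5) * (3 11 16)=[3, 4, 2, 11, 13, 0, 6, 12, 8, 15, 10, 16, 5, 1, 14, 9, 7]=(0 3 11 16 7 12 5)(1 4 13)(9 15)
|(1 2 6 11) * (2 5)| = |(1 5 2 6 11)| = 5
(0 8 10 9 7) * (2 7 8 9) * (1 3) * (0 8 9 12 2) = [12, 3, 7, 1, 4, 5, 6, 8, 10, 9, 0, 11, 2] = (0 12 2 7 8 10)(1 3)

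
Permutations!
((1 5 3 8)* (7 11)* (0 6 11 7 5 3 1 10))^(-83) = ((0 6 11 5 1 3 8 10))^(-83) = (0 3 11 10 1 6 8 5)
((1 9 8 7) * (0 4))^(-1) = ((0 4)(1 9 8 7))^(-1) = (0 4)(1 7 8 9)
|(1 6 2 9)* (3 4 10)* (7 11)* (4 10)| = 4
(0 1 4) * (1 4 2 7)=(0 4)(1 2 7)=[4, 2, 7, 3, 0, 5, 6, 1]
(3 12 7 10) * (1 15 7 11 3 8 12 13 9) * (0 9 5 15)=(0 9 1)(3 13 5 15 7 10 8 12 11)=[9, 0, 2, 13, 4, 15, 6, 10, 12, 1, 8, 3, 11, 5, 14, 7]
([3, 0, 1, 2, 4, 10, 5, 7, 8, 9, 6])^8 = (5 6 10)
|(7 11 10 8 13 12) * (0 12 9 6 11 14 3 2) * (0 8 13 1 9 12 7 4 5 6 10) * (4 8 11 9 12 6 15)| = |(0 7 14 3 2 11)(1 12 8)(4 5 15)(6 9 10 13)| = 12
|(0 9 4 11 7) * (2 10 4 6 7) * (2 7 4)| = |(0 9 6 4 11 7)(2 10)| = 6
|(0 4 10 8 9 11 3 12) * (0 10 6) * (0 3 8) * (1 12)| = 21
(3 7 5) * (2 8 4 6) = (2 8 4 6)(3 7 5) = [0, 1, 8, 7, 6, 3, 2, 5, 4]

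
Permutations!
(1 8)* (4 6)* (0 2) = (0 2)(1 8)(4 6) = [2, 8, 0, 3, 6, 5, 4, 7, 1]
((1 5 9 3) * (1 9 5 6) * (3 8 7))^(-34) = ((1 6)(3 9 8 7))^(-34) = (3 8)(7 9)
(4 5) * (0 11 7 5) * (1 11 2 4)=(0 2 4)(1 11 7 5)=[2, 11, 4, 3, 0, 1, 6, 5, 8, 9, 10, 7]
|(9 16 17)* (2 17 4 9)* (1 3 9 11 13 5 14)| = 18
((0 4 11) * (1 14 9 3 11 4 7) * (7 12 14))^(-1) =(0 11 3 9 14 12)(1 7)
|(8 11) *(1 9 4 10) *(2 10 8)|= |(1 9 4 8 11 2 10)|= 7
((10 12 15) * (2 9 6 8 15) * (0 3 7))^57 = (2 9 6 8 15 10 12)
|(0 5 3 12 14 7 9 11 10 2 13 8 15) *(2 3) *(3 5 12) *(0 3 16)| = 14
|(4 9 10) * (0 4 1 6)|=6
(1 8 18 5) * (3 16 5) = (1 8 18 3 16 5) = [0, 8, 2, 16, 4, 1, 6, 7, 18, 9, 10, 11, 12, 13, 14, 15, 5, 17, 3]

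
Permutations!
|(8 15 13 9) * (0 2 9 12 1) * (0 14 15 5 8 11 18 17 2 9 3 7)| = |(0 9 11 18 17 2 3 7)(1 14 15 13 12)(5 8)| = 40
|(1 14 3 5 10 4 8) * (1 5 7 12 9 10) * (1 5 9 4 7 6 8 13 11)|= |(1 14 3 6 8 9 10 7 12 4 13 11)|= 12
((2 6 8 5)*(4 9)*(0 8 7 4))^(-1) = ((0 8 5 2 6 7 4 9))^(-1) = (0 9 4 7 6 2 5 8)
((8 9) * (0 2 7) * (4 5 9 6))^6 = ((0 2 7)(4 5 9 8 6))^6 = (4 5 9 8 6)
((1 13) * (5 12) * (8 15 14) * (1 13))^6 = (15)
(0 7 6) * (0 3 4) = (0 7 6 3 4) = [7, 1, 2, 4, 0, 5, 3, 6]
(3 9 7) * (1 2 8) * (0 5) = (0 5)(1 2 8)(3 9 7) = [5, 2, 8, 9, 4, 0, 6, 3, 1, 7]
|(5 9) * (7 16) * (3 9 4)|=4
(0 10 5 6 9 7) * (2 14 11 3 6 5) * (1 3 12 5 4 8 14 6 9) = [10, 3, 6, 9, 8, 4, 1, 0, 14, 7, 2, 12, 5, 13, 11] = (0 10 2 6 1 3 9 7)(4 8 14 11 12 5)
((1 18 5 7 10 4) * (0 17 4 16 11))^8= (0 16 7 18 4)(1 17 11 10 5)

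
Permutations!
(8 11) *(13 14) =[0, 1, 2, 3, 4, 5, 6, 7, 11, 9, 10, 8, 12, 14, 13] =(8 11)(13 14)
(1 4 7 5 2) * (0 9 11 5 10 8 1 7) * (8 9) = (0 8 1 4)(2 7 10 9 11 5) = [8, 4, 7, 3, 0, 2, 6, 10, 1, 11, 9, 5]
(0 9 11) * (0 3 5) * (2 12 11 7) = [9, 1, 12, 5, 4, 0, 6, 2, 8, 7, 10, 3, 11] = (0 9 7 2 12 11 3 5)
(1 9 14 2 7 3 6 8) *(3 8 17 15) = (1 9 14 2 7 8)(3 6 17 15) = [0, 9, 7, 6, 4, 5, 17, 8, 1, 14, 10, 11, 12, 13, 2, 3, 16, 15]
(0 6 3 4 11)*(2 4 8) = (0 6 3 8 2 4 11) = [6, 1, 4, 8, 11, 5, 3, 7, 2, 9, 10, 0]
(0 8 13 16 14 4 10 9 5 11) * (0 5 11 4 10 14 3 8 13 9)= [13, 1, 2, 8, 14, 4, 6, 7, 9, 11, 0, 5, 12, 16, 10, 15, 3]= (0 13 16 3 8 9 11 5 4 14 10)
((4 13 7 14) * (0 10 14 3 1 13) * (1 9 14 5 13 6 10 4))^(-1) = ((0 4)(1 6 10 5 13 7 3 9 14))^(-1) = (0 4)(1 14 9 3 7 13 5 10 6)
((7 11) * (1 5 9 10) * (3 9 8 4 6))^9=((1 5 8 4 6 3 9 10)(7 11))^9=(1 5 8 4 6 3 9 10)(7 11)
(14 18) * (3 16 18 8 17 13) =(3 16 18 14 8 17 13) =[0, 1, 2, 16, 4, 5, 6, 7, 17, 9, 10, 11, 12, 3, 8, 15, 18, 13, 14]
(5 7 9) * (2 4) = [0, 1, 4, 3, 2, 7, 6, 9, 8, 5] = (2 4)(5 7 9)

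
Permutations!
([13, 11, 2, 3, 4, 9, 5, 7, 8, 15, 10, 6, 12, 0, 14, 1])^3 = [13, 5, 2, 3, 4, 1, 15, 7, 8, 11, 10, 9, 12, 0, 14, 6]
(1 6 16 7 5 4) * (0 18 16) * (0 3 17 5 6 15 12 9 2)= (0 18 16 7 6 3 17 5 4 1 15 12 9 2)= [18, 15, 0, 17, 1, 4, 3, 6, 8, 2, 10, 11, 9, 13, 14, 12, 7, 5, 16]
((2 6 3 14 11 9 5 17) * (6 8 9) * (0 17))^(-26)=(0 9 2)(3 11)(5 8 17)(6 14)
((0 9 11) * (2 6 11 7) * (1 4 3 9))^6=((0 1 4 3 9 7 2 6 11))^6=(0 2 3)(1 6 9)(4 11 7)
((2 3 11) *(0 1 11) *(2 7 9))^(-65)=(0 2 7 1 3 9 11)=((0 1 11 7 9 2 3))^(-65)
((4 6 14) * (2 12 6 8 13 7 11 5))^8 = (2 11 13 4 6)(5 7 8 14 12)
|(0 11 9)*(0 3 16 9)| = |(0 11)(3 16 9)| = 6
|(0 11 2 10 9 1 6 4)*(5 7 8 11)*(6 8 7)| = |(0 5 6 4)(1 8 11 2 10 9)| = 12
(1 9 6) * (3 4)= (1 9 6)(3 4)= [0, 9, 2, 4, 3, 5, 1, 7, 8, 6]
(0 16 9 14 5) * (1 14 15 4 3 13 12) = (0 16 9 15 4 3 13 12 1 14 5) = [16, 14, 2, 13, 3, 0, 6, 7, 8, 15, 10, 11, 1, 12, 5, 4, 9]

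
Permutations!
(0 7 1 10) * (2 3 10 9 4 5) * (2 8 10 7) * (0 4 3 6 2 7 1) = (0 7)(1 9 3)(2 6)(4 5 8 10) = [7, 9, 6, 1, 5, 8, 2, 0, 10, 3, 4]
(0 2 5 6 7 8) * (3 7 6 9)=[2, 1, 5, 7, 4, 9, 6, 8, 0, 3]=(0 2 5 9 3 7 8)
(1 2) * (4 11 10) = [0, 2, 1, 3, 11, 5, 6, 7, 8, 9, 4, 10] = (1 2)(4 11 10)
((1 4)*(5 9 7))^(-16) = (5 7 9)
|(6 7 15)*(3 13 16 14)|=12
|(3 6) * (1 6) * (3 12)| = |(1 6 12 3)| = 4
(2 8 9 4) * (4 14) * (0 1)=(0 1)(2 8 9 14 4)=[1, 0, 8, 3, 2, 5, 6, 7, 9, 14, 10, 11, 12, 13, 4]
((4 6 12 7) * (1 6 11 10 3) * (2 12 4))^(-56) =((1 6 4 11 10 3)(2 12 7))^(-56) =(1 10 4)(2 12 7)(3 11 6)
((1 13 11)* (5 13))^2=((1 5 13 11))^2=(1 13)(5 11)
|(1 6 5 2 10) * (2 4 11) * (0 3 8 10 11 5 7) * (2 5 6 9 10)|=9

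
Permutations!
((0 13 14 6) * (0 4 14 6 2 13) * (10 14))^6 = ((2 13 6 4 10 14))^6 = (14)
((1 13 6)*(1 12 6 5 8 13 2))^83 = ((1 2)(5 8 13)(6 12))^83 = (1 2)(5 13 8)(6 12)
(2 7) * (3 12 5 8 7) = [0, 1, 3, 12, 4, 8, 6, 2, 7, 9, 10, 11, 5] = (2 3 12 5 8 7)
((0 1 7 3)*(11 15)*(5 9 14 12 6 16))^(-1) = ((0 1 7 3)(5 9 14 12 6 16)(11 15))^(-1) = (0 3 7 1)(5 16 6 12 14 9)(11 15)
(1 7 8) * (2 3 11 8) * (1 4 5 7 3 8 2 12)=(1 3 11 2 8 4 5 7 12)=[0, 3, 8, 11, 5, 7, 6, 12, 4, 9, 10, 2, 1]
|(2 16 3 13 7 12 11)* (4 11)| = |(2 16 3 13 7 12 4 11)| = 8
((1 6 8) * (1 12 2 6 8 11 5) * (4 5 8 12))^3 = (1 6 4 12 11 5 2 8)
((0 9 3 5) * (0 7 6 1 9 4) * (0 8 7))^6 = ((0 4 8 7 6 1 9 3 5))^6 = (0 9 7)(1 8 5)(3 6 4)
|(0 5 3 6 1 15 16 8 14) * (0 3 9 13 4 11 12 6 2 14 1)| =24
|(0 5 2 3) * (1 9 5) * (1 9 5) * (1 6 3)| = |(0 9 6 3)(1 5 2)| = 12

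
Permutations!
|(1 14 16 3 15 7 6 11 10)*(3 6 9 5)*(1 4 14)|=|(3 15 7 9 5)(4 14 16 6 11 10)|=30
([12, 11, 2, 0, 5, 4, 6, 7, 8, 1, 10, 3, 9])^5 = (0 3 11 1 9 12)(4 5)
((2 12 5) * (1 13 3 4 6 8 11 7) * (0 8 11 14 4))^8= ((0 8 14 4 6 11 7 1 13 3)(2 12 5))^8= (0 13 7 6 14)(1 11 4 8 3)(2 5 12)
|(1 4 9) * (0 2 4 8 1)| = |(0 2 4 9)(1 8)| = 4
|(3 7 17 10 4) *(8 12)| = 10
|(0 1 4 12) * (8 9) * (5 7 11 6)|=|(0 1 4 12)(5 7 11 6)(8 9)|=4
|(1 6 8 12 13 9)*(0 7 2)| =6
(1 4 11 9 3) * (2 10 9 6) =(1 4 11 6 2 10 9 3) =[0, 4, 10, 1, 11, 5, 2, 7, 8, 3, 9, 6]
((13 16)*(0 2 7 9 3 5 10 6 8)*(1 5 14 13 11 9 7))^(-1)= ((0 2 1 5 10 6 8)(3 14 13 16 11 9))^(-1)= (0 8 6 10 5 1 2)(3 9 11 16 13 14)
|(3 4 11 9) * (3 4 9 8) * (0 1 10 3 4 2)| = 6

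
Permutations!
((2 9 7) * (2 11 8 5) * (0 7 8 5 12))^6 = ((0 7 11 5 2 9 8 12))^6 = (0 8 2 11)(5 7 12 9)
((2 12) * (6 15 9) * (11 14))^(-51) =(15)(2 12)(11 14)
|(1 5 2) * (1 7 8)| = |(1 5 2 7 8)| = 5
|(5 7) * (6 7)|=3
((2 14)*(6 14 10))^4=(14)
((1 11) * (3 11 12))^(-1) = (1 11 3 12)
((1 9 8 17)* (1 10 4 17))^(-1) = ((1 9 8)(4 17 10))^(-1) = (1 8 9)(4 10 17)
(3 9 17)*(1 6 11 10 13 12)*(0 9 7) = (0 9 17 3 7)(1 6 11 10 13 12) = [9, 6, 2, 7, 4, 5, 11, 0, 8, 17, 13, 10, 1, 12, 14, 15, 16, 3]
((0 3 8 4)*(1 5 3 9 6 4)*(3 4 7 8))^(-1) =(0 4 5 1 8 7 6 9)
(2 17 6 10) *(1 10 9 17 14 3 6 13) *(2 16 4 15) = (1 10 16 4 15 2 14 3 6 9 17 13) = [0, 10, 14, 6, 15, 5, 9, 7, 8, 17, 16, 11, 12, 1, 3, 2, 4, 13]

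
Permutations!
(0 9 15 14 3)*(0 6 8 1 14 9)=(1 14 3 6 8)(9 15)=[0, 14, 2, 6, 4, 5, 8, 7, 1, 15, 10, 11, 12, 13, 3, 9]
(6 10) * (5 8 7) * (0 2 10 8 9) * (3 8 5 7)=(0 2 10 6 5 9)(3 8)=[2, 1, 10, 8, 4, 9, 5, 7, 3, 0, 6]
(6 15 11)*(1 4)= [0, 4, 2, 3, 1, 5, 15, 7, 8, 9, 10, 6, 12, 13, 14, 11]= (1 4)(6 15 11)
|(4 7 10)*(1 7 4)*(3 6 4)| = |(1 7 10)(3 6 4)| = 3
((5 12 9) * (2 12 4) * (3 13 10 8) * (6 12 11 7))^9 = ((2 11 7 6 12 9 5 4)(3 13 10 8))^9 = (2 11 7 6 12 9 5 4)(3 13 10 8)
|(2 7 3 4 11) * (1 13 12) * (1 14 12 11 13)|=|(2 7 3 4 13 11)(12 14)|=6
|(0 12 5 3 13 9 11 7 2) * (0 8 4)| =|(0 12 5 3 13 9 11 7 2 8 4)| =11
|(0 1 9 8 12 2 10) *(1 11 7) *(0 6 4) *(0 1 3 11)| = 24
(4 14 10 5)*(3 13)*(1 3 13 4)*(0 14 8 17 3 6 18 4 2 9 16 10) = [14, 6, 9, 2, 8, 1, 18, 7, 17, 16, 5, 11, 12, 13, 0, 15, 10, 3, 4] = (0 14)(1 6 18 4 8 17 3 2 9 16 10 5)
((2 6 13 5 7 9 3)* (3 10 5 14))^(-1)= ((2 6 13 14 3)(5 7 9 10))^(-1)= (2 3 14 13 6)(5 10 9 7)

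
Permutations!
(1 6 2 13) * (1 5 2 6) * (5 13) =(13)(2 5) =[0, 1, 5, 3, 4, 2, 6, 7, 8, 9, 10, 11, 12, 13]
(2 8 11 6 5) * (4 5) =(2 8 11 6 4 5) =[0, 1, 8, 3, 5, 2, 4, 7, 11, 9, 10, 6]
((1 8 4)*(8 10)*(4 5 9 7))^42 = (10)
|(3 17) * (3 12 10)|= 4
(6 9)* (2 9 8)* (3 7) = (2 9 6 8)(3 7) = [0, 1, 9, 7, 4, 5, 8, 3, 2, 6]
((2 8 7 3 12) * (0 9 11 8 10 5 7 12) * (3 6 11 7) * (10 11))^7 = (2 12 8 11)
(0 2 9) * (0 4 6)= (0 2 9 4 6)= [2, 1, 9, 3, 6, 5, 0, 7, 8, 4]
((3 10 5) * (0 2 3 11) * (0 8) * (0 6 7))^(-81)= ((0 2 3 10 5 11 8 6 7))^(-81)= (11)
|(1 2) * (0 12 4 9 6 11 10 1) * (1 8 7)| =11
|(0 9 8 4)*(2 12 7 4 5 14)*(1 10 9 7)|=24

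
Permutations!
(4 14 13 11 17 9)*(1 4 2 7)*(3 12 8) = [0, 4, 7, 12, 14, 5, 6, 1, 3, 2, 10, 17, 8, 11, 13, 15, 16, 9] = (1 4 14 13 11 17 9 2 7)(3 12 8)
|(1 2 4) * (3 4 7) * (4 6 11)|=7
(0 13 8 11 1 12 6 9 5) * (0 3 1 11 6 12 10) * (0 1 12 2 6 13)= [0, 10, 6, 12, 4, 3, 9, 7, 13, 5, 1, 11, 2, 8]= (1 10)(2 6 9 5 3 12)(8 13)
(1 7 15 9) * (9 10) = (1 7 15 10 9) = [0, 7, 2, 3, 4, 5, 6, 15, 8, 1, 9, 11, 12, 13, 14, 10]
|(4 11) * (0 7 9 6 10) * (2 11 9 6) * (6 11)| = 8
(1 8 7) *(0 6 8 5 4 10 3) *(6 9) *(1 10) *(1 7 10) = [9, 5, 2, 0, 7, 4, 8, 1, 10, 6, 3] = (0 9 6 8 10 3)(1 5 4 7)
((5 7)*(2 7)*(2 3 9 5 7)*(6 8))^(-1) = (3 5 9)(6 8)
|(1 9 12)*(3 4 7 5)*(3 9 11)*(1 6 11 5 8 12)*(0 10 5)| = 35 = |(0 10 5 9 1)(3 4 7 8 12 6 11)|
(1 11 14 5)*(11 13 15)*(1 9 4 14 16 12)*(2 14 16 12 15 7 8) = (1 13 7 8 2 14 5 9 4 16 15 11 12) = [0, 13, 14, 3, 16, 9, 6, 8, 2, 4, 10, 12, 1, 7, 5, 11, 15]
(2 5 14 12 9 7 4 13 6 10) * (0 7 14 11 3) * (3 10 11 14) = (0 7 4 13 6 11 10 2 5 14 12 9 3) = [7, 1, 5, 0, 13, 14, 11, 4, 8, 3, 2, 10, 9, 6, 12]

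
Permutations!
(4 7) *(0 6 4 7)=(7)(0 6 4)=[6, 1, 2, 3, 0, 5, 4, 7]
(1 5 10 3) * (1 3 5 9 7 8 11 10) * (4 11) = (1 9 7 8 4 11 10 5) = [0, 9, 2, 3, 11, 1, 6, 8, 4, 7, 5, 10]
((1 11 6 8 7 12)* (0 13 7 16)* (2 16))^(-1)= ((0 13 7 12 1 11 6 8 2 16))^(-1)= (0 16 2 8 6 11 1 12 7 13)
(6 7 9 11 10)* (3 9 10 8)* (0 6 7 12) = [6, 1, 2, 9, 4, 5, 12, 10, 3, 11, 7, 8, 0] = (0 6 12)(3 9 11 8)(7 10)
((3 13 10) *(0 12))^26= (3 10 13)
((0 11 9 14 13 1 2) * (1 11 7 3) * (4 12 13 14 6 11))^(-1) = (14)(0 2 1 3 7)(4 13 12)(6 9 11)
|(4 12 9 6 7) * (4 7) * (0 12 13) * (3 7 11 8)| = |(0 12 9 6 4 13)(3 7 11 8)| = 12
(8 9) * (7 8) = (7 8 9) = [0, 1, 2, 3, 4, 5, 6, 8, 9, 7]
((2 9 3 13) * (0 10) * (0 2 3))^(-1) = (0 9 2 10)(3 13) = ((0 10 2 9)(3 13))^(-1)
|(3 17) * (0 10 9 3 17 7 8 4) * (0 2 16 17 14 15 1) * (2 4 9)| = 8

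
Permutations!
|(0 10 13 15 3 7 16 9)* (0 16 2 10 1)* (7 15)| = 4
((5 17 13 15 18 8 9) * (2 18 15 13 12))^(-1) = ((2 18 8 9 5 17 12))^(-1) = (2 12 17 5 9 8 18)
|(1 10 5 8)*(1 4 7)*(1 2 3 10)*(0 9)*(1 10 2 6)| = 14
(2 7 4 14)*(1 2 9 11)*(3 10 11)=(1 2 7 4 14 9 3 10 11)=[0, 2, 7, 10, 14, 5, 6, 4, 8, 3, 11, 1, 12, 13, 9]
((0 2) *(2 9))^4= ((0 9 2))^4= (0 9 2)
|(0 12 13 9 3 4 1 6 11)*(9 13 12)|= |(13)(0 9 3 4 1 6 11)|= 7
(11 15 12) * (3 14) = (3 14)(11 15 12) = [0, 1, 2, 14, 4, 5, 6, 7, 8, 9, 10, 15, 11, 13, 3, 12]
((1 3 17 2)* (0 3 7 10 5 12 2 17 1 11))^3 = (17)(0 7 12)(1 5 11)(2 3 10)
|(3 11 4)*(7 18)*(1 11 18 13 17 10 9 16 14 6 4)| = 22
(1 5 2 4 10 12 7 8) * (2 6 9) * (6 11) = (1 5 11 6 9 2 4 10 12 7 8) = [0, 5, 4, 3, 10, 11, 9, 8, 1, 2, 12, 6, 7]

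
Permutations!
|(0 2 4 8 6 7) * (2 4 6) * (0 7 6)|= 4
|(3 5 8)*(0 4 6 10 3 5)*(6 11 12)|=14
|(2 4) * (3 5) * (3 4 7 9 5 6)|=10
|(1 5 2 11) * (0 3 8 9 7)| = |(0 3 8 9 7)(1 5 2 11)| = 20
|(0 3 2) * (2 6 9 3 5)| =|(0 5 2)(3 6 9)| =3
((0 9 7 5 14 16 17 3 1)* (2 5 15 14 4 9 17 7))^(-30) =((0 17 3 1)(2 5 4 9)(7 15 14 16))^(-30) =(0 3)(1 17)(2 4)(5 9)(7 14)(15 16)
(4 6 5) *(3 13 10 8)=(3 13 10 8)(4 6 5)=[0, 1, 2, 13, 6, 4, 5, 7, 3, 9, 8, 11, 12, 10]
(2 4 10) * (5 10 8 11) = (2 4 8 11 5 10) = [0, 1, 4, 3, 8, 10, 6, 7, 11, 9, 2, 5]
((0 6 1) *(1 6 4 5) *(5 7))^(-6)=((0 4 7 5 1))^(-6)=(0 1 5 7 4)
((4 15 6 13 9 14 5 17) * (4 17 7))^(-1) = (17)(4 7 5 14 9 13 6 15)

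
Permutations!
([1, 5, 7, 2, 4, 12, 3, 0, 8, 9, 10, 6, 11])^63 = [0, 1, 2, 3, 4, 5, 6, 7, 8, 9, 10, 11, 12]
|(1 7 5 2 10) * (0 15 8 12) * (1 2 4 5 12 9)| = 14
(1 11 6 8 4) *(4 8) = (1 11 6 4) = [0, 11, 2, 3, 1, 5, 4, 7, 8, 9, 10, 6]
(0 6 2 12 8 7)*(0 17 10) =(0 6 2 12 8 7 17 10) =[6, 1, 12, 3, 4, 5, 2, 17, 7, 9, 0, 11, 8, 13, 14, 15, 16, 10]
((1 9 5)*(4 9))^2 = ((1 4 9 5))^2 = (1 9)(4 5)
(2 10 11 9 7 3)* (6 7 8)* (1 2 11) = [0, 2, 10, 11, 4, 5, 7, 3, 6, 8, 1, 9] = (1 2 10)(3 11 9 8 6 7)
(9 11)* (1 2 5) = (1 2 5)(9 11) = [0, 2, 5, 3, 4, 1, 6, 7, 8, 11, 10, 9]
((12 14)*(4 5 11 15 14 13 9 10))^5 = ((4 5 11 15 14 12 13 9 10))^5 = (4 12 5 13 11 9 15 10 14)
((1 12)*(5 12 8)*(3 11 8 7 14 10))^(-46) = ((1 7 14 10 3 11 8 5 12))^(-46) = (1 12 5 8 11 3 10 14 7)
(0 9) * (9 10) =[10, 1, 2, 3, 4, 5, 6, 7, 8, 0, 9] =(0 10 9)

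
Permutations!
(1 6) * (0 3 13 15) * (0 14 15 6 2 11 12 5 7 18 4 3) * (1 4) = (1 2 11 12 5 7 18)(3 13 6 4)(14 15) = [0, 2, 11, 13, 3, 7, 4, 18, 8, 9, 10, 12, 5, 6, 15, 14, 16, 17, 1]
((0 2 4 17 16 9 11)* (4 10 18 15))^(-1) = (0 11 9 16 17 4 15 18 10 2)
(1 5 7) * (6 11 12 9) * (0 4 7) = [4, 5, 2, 3, 7, 0, 11, 1, 8, 6, 10, 12, 9] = (0 4 7 1 5)(6 11 12 9)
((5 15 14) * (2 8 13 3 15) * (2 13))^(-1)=((2 8)(3 15 14 5 13))^(-1)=(2 8)(3 13 5 14 15)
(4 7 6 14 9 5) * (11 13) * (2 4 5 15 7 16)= [0, 1, 4, 3, 16, 5, 14, 6, 8, 15, 10, 13, 12, 11, 9, 7, 2]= (2 4 16)(6 14 9 15 7)(11 13)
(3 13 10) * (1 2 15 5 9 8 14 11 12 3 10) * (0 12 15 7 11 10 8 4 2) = (0 12 3 13 1)(2 7 11 15 5 9 4)(8 14 10) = [12, 0, 7, 13, 2, 9, 6, 11, 14, 4, 8, 15, 3, 1, 10, 5]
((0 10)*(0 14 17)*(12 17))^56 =(0 10 14 12 17)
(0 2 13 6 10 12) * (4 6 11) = (0 2 13 11 4 6 10 12) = [2, 1, 13, 3, 6, 5, 10, 7, 8, 9, 12, 4, 0, 11]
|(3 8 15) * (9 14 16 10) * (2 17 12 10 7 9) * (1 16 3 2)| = |(1 16 7 9 14 3 8 15 2 17 12 10)| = 12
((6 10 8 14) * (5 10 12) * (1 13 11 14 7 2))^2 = (1 11 6 5 8 2 13 14 12 10 7)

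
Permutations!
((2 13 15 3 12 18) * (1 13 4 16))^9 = ((1 13 15 3 12 18 2 4 16))^9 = (18)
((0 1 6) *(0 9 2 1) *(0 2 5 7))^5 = (0 5 6 2 7 9 1)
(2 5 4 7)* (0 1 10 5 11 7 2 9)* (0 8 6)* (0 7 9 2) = (0 1 10 5 4)(2 11 9 8 6 7) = [1, 10, 11, 3, 0, 4, 7, 2, 6, 8, 5, 9]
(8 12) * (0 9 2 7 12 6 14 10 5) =(0 9 2 7 12 8 6 14 10 5) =[9, 1, 7, 3, 4, 0, 14, 12, 6, 2, 5, 11, 8, 13, 10]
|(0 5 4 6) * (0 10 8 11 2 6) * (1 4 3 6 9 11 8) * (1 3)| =|(0 5 1 4)(2 9 11)(3 6 10)| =12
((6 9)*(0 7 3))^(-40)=((0 7 3)(6 9))^(-40)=(9)(0 3 7)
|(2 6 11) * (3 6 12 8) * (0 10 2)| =|(0 10 2 12 8 3 6 11)| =8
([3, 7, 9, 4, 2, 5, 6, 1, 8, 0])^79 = [9, 7, 4, 0, 3, 5, 6, 1, 8, 2]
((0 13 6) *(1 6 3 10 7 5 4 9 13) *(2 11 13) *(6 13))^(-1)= (0 6 11 2 9 4 5 7 10 3 13 1)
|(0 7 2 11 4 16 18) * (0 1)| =8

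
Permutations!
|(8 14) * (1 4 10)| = 6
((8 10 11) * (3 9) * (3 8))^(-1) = (3 11 10 8 9)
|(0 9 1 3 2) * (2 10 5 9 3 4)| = 8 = |(0 3 10 5 9 1 4 2)|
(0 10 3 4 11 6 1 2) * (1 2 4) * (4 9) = (0 10 3 1 9 4 11 6 2) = [10, 9, 0, 1, 11, 5, 2, 7, 8, 4, 3, 6]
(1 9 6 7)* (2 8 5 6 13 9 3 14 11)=(1 3 14 11 2 8 5 6 7)(9 13)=[0, 3, 8, 14, 4, 6, 7, 1, 5, 13, 10, 2, 12, 9, 11]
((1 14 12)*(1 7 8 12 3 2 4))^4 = ((1 14 3 2 4)(7 8 12))^4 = (1 4 2 3 14)(7 8 12)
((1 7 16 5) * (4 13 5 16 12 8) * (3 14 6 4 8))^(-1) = ((16)(1 7 12 3 14 6 4 13 5))^(-1) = (16)(1 5 13 4 6 14 3 12 7)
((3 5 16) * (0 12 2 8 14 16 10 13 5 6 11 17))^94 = (0 14 11 2 3)(5 10 13)(6 12 16 17 8)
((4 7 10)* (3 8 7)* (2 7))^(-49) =(2 8 3 4 10 7)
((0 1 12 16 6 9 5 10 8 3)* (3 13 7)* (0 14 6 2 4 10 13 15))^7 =((0 1 12 16 2 4 10 8 15)(3 14 6 9 5 13 7))^7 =(0 8 4 16 1 15 10 2 12)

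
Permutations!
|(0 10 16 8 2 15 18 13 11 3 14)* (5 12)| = 22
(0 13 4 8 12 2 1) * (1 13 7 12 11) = (0 7 12 2 13 4 8 11 1) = [7, 0, 13, 3, 8, 5, 6, 12, 11, 9, 10, 1, 2, 4]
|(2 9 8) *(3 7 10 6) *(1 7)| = 15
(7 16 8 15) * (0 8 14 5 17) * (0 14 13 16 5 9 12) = (0 8 15 7 5 17 14 9 12)(13 16) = [8, 1, 2, 3, 4, 17, 6, 5, 15, 12, 10, 11, 0, 16, 9, 7, 13, 14]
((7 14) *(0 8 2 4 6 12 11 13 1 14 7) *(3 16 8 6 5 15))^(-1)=(0 14 1 13 11 12 6)(2 8 16 3 15 5 4)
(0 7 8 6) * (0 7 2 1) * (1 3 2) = (0 1)(2 3)(6 7 8) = [1, 0, 3, 2, 4, 5, 7, 8, 6]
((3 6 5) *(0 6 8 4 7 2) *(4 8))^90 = ((8)(0 6 5 3 4 7 2))^90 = (8)(0 2 7 4 3 5 6)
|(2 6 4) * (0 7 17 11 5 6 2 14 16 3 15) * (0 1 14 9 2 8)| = |(0 7 17 11 5 6 4 9 2 8)(1 14 16 3 15)| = 10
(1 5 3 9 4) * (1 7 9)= (1 5 3)(4 7 9)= [0, 5, 2, 1, 7, 3, 6, 9, 8, 4]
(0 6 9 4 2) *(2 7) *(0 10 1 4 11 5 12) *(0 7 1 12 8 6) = (1 4)(2 10 12 7)(5 8 6 9 11) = [0, 4, 10, 3, 1, 8, 9, 2, 6, 11, 12, 5, 7]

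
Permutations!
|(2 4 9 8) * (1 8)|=5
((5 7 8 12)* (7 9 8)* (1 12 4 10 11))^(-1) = ((1 12 5 9 8 4 10 11))^(-1) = (1 11 10 4 8 9 5 12)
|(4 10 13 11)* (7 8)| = 4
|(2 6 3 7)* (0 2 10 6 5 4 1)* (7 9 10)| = 20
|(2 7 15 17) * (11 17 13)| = 6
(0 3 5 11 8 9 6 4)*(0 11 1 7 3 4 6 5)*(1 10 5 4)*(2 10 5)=(0 1 7 3)(2 10)(4 11 8 9)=[1, 7, 10, 0, 11, 5, 6, 3, 9, 4, 2, 8]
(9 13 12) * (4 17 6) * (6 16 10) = (4 17 16 10 6)(9 13 12) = [0, 1, 2, 3, 17, 5, 4, 7, 8, 13, 6, 11, 9, 12, 14, 15, 10, 16]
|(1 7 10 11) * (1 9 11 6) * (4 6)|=10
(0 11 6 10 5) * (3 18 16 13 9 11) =(0 3 18 16 13 9 11 6 10 5) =[3, 1, 2, 18, 4, 0, 10, 7, 8, 11, 5, 6, 12, 9, 14, 15, 13, 17, 16]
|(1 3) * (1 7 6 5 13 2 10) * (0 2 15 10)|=8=|(0 2)(1 3 7 6 5 13 15 10)|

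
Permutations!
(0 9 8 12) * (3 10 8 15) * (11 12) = (0 9 15 3 10 8 11 12) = [9, 1, 2, 10, 4, 5, 6, 7, 11, 15, 8, 12, 0, 13, 14, 3]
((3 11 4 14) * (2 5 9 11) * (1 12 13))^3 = (2 11 3 9 14 5 4)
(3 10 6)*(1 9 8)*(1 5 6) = (1 9 8 5 6 3 10) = [0, 9, 2, 10, 4, 6, 3, 7, 5, 8, 1]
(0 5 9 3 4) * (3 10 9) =[5, 1, 2, 4, 0, 3, 6, 7, 8, 10, 9] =(0 5 3 4)(9 10)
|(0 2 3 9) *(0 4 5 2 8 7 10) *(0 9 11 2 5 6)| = 21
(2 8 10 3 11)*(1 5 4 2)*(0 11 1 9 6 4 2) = (0 11 9 6 4)(1 5 2 8 10 3) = [11, 5, 8, 1, 0, 2, 4, 7, 10, 6, 3, 9]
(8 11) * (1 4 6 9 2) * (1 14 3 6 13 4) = (2 14 3 6 9)(4 13)(8 11) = [0, 1, 14, 6, 13, 5, 9, 7, 11, 2, 10, 8, 12, 4, 3]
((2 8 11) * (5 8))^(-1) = ((2 5 8 11))^(-1) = (2 11 8 5)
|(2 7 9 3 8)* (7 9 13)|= |(2 9 3 8)(7 13)|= 4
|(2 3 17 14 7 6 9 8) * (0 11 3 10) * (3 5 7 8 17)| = 11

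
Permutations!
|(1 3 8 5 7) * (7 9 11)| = 7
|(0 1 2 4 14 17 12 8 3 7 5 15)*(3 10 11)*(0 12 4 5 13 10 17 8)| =60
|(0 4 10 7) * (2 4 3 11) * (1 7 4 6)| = |(0 3 11 2 6 1 7)(4 10)| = 14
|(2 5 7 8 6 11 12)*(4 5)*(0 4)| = |(0 4 5 7 8 6 11 12 2)| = 9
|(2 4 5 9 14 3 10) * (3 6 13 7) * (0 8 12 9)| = 13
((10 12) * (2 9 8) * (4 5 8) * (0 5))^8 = ((0 5 8 2 9 4)(10 12))^8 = (12)(0 8 9)(2 4 5)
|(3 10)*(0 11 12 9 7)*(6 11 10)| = 8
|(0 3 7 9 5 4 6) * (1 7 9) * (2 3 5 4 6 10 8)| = 6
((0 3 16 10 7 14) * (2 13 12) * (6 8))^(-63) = (0 10)(3 7)(6 8)(14 16)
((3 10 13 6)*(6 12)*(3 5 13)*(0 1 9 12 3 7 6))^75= ((0 1 9 12)(3 10 7 6 5 13))^75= (0 12 9 1)(3 6)(5 10)(7 13)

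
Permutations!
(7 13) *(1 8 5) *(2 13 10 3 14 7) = [0, 8, 13, 14, 4, 1, 6, 10, 5, 9, 3, 11, 12, 2, 7] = (1 8 5)(2 13)(3 14 7 10)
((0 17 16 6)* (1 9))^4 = (17) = ((0 17 16 6)(1 9))^4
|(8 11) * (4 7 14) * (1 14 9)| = |(1 14 4 7 9)(8 11)| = 10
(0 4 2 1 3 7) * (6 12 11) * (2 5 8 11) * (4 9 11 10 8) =(0 9 11 6 12 2 1 3 7)(4 5)(8 10) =[9, 3, 1, 7, 5, 4, 12, 0, 10, 11, 8, 6, 2]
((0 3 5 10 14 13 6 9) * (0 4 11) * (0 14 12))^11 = (0 3 5 10 12)(4 9 6 13 14 11)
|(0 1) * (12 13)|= |(0 1)(12 13)|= 2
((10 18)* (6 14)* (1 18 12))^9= ((1 18 10 12)(6 14))^9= (1 18 10 12)(6 14)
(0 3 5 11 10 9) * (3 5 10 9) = (0 5 11 9)(3 10) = [5, 1, 2, 10, 4, 11, 6, 7, 8, 0, 3, 9]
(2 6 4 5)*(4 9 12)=(2 6 9 12 4 5)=[0, 1, 6, 3, 5, 2, 9, 7, 8, 12, 10, 11, 4]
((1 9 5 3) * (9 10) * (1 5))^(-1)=((1 10 9)(3 5))^(-1)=(1 9 10)(3 5)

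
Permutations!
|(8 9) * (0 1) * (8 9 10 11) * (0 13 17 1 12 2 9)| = 12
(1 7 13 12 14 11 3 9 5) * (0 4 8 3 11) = [4, 7, 2, 9, 8, 1, 6, 13, 3, 5, 10, 11, 14, 12, 0] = (0 4 8 3 9 5 1 7 13 12 14)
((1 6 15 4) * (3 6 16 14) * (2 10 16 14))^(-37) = ((1 14 3 6 15 4)(2 10 16))^(-37) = (1 4 15 6 3 14)(2 16 10)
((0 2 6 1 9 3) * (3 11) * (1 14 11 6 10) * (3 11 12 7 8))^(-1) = (0 3 8 7 12 14 6 9 1 10 2)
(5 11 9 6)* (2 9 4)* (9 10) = (2 10 9 6 5 11 4) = [0, 1, 10, 3, 2, 11, 5, 7, 8, 6, 9, 4]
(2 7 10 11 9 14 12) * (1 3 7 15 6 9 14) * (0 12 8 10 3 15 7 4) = (0 12 2 7 3 4)(1 15 6 9)(8 10 11 14) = [12, 15, 7, 4, 0, 5, 9, 3, 10, 1, 11, 14, 2, 13, 8, 6]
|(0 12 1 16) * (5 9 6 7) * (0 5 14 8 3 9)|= 30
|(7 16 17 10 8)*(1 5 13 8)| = 8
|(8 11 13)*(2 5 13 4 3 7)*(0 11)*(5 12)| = 10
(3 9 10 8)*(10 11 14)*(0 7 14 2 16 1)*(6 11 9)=(0 7 14 10 8 3 6 11 2 16 1)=[7, 0, 16, 6, 4, 5, 11, 14, 3, 9, 8, 2, 12, 13, 10, 15, 1]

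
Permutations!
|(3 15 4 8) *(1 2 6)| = |(1 2 6)(3 15 4 8)| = 12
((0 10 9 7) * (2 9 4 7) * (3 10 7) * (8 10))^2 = ((0 7)(2 9)(3 8 10 4))^2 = (3 10)(4 8)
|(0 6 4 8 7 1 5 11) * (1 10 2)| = |(0 6 4 8 7 10 2 1 5 11)| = 10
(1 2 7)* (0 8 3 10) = (0 8 3 10)(1 2 7) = [8, 2, 7, 10, 4, 5, 6, 1, 3, 9, 0]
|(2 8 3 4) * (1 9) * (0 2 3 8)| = |(0 2)(1 9)(3 4)| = 2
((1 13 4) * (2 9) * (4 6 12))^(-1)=((1 13 6 12 4)(2 9))^(-1)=(1 4 12 6 13)(2 9)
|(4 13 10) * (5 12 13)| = 5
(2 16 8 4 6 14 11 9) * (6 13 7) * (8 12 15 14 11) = [0, 1, 16, 3, 13, 5, 11, 6, 4, 2, 10, 9, 15, 7, 8, 14, 12] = (2 16 12 15 14 8 4 13 7 6 11 9)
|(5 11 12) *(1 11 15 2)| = |(1 11 12 5 15 2)| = 6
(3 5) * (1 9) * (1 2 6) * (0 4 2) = (0 4 2 6 1 9)(3 5) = [4, 9, 6, 5, 2, 3, 1, 7, 8, 0]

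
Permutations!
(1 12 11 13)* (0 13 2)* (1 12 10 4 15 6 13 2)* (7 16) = (0 2)(1 10 4 15 6 13 12 11)(7 16) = [2, 10, 0, 3, 15, 5, 13, 16, 8, 9, 4, 1, 11, 12, 14, 6, 7]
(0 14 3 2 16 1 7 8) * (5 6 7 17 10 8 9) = (0 14 3 2 16 1 17 10 8)(5 6 7 9) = [14, 17, 16, 2, 4, 6, 7, 9, 0, 5, 8, 11, 12, 13, 3, 15, 1, 10]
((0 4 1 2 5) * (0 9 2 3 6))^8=((0 4 1 3 6)(2 5 9))^8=(0 3 4 6 1)(2 9 5)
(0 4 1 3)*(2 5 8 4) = (0 2 5 8 4 1 3) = [2, 3, 5, 0, 1, 8, 6, 7, 4]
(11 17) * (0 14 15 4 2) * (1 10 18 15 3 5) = (0 14 3 5 1 10 18 15 4 2)(11 17) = [14, 10, 0, 5, 2, 1, 6, 7, 8, 9, 18, 17, 12, 13, 3, 4, 16, 11, 15]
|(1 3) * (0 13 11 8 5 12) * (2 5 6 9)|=|(0 13 11 8 6 9 2 5 12)(1 3)|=18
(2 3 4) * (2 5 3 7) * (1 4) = (1 4 5 3)(2 7) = [0, 4, 7, 1, 5, 3, 6, 2]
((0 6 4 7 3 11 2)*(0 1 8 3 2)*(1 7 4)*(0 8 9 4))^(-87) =((0 6 1 9 4)(2 7)(3 11 8))^(-87) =(11)(0 9 6 4 1)(2 7)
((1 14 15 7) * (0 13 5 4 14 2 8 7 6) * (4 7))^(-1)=(0 6 15 14 4 8 2 1 7 5 13)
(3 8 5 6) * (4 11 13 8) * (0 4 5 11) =[4, 1, 2, 5, 0, 6, 3, 7, 11, 9, 10, 13, 12, 8] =(0 4)(3 5 6)(8 11 13)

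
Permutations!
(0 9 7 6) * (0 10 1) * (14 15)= [9, 0, 2, 3, 4, 5, 10, 6, 8, 7, 1, 11, 12, 13, 15, 14]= (0 9 7 6 10 1)(14 15)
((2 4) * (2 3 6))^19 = (2 6 3 4)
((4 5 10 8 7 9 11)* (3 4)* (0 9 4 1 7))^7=((0 9 11 3 1 7 4 5 10 8))^7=(0 5 1 9 10 7 11 8 4 3)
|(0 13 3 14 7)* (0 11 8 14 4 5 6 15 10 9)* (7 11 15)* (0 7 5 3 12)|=12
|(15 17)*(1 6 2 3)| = |(1 6 2 3)(15 17)| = 4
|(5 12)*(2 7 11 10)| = 4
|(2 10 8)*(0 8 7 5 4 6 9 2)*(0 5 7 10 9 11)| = 6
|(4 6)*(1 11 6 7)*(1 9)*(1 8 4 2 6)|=4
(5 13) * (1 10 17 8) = (1 10 17 8)(5 13) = [0, 10, 2, 3, 4, 13, 6, 7, 1, 9, 17, 11, 12, 5, 14, 15, 16, 8]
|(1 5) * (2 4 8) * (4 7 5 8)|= 5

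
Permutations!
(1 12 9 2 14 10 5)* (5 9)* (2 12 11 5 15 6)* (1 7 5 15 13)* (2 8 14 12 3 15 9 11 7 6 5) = (1 7 2 12 13)(3 15 5 6 8 14 10 11 9) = [0, 7, 12, 15, 4, 6, 8, 2, 14, 3, 11, 9, 13, 1, 10, 5]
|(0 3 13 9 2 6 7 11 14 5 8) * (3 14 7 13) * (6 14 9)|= 6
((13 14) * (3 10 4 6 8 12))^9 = ((3 10 4 6 8 12)(13 14))^9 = (3 6)(4 12)(8 10)(13 14)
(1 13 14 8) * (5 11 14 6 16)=(1 13 6 16 5 11 14 8)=[0, 13, 2, 3, 4, 11, 16, 7, 1, 9, 10, 14, 12, 6, 8, 15, 5]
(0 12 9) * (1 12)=(0 1 12 9)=[1, 12, 2, 3, 4, 5, 6, 7, 8, 0, 10, 11, 9]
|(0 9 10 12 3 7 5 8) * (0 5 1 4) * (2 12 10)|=|(0 9 2 12 3 7 1 4)(5 8)|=8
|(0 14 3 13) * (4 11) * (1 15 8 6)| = 4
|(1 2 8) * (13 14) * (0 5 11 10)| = 12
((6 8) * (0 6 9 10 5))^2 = (0 8 10)(5 6 9)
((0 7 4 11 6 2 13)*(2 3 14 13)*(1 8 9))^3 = (0 11 14 7 6 13 4 3)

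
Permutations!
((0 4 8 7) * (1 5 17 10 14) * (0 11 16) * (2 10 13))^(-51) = (0 7)(1 10 13 5 14 2 17)(4 11)(8 16)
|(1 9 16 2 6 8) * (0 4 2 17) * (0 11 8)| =12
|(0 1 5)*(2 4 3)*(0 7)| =|(0 1 5 7)(2 4 3)| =12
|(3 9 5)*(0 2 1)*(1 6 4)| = |(0 2 6 4 1)(3 9 5)| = 15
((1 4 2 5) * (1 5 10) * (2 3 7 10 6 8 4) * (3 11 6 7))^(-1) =((1 2 7 10)(4 11 6 8))^(-1) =(1 10 7 2)(4 8 6 11)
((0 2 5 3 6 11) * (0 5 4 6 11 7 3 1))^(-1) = (0 1 5 11 3 7 6 4 2)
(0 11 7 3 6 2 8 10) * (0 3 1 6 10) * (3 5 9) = [11, 6, 8, 10, 4, 9, 2, 1, 0, 3, 5, 7] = (0 11 7 1 6 2 8)(3 10 5 9)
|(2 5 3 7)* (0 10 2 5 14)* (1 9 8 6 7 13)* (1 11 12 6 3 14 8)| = 12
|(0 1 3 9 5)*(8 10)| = 10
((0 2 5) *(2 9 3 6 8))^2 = (0 3 8 5 9 6 2)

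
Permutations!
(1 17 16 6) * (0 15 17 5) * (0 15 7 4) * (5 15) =(0 7 4)(1 15 17 16 6) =[7, 15, 2, 3, 0, 5, 1, 4, 8, 9, 10, 11, 12, 13, 14, 17, 6, 16]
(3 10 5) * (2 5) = (2 5 3 10) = [0, 1, 5, 10, 4, 3, 6, 7, 8, 9, 2]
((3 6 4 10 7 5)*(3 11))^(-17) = ((3 6 4 10 7 5 11))^(-17) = (3 7 6 5 4 11 10)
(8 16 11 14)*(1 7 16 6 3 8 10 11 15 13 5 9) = (1 7 16 15 13 5 9)(3 8 6)(10 11 14) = [0, 7, 2, 8, 4, 9, 3, 16, 6, 1, 11, 14, 12, 5, 10, 13, 15]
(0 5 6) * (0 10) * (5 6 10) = (0 6 5 10) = [6, 1, 2, 3, 4, 10, 5, 7, 8, 9, 0]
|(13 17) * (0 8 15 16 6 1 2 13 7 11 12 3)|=|(0 8 15 16 6 1 2 13 17 7 11 12 3)|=13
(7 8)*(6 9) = (6 9)(7 8) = [0, 1, 2, 3, 4, 5, 9, 8, 7, 6]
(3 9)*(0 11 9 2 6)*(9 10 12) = (0 11 10 12 9 3 2 6) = [11, 1, 6, 2, 4, 5, 0, 7, 8, 3, 12, 10, 9]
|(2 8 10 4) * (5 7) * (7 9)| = 12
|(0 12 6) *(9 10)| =|(0 12 6)(9 10)| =6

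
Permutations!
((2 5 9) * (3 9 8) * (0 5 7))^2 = (0 8 9 7 5 3 2)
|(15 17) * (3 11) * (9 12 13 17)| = 10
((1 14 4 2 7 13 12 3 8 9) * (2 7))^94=((1 14 4 7 13 12 3 8 9))^94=(1 13 9 7 8 4 3 14 12)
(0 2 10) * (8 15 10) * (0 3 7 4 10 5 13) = (0 2 8 15 5 13)(3 7 4 10) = [2, 1, 8, 7, 10, 13, 6, 4, 15, 9, 3, 11, 12, 0, 14, 5]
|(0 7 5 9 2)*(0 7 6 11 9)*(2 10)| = 8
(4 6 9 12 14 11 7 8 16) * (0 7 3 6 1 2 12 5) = (0 7 8 16 4 1 2 12 14 11 3 6 9 5) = [7, 2, 12, 6, 1, 0, 9, 8, 16, 5, 10, 3, 14, 13, 11, 15, 4]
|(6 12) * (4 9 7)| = |(4 9 7)(6 12)| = 6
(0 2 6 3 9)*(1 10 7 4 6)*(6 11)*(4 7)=(0 2 1 10 4 11 6 3 9)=[2, 10, 1, 9, 11, 5, 3, 7, 8, 0, 4, 6]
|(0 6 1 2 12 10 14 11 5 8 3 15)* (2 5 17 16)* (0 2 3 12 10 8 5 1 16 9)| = 22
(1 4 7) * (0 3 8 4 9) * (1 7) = (0 3 8 4 1 9) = [3, 9, 2, 8, 1, 5, 6, 7, 4, 0]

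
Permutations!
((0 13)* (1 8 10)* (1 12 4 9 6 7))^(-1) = (0 13)(1 7 6 9 4 12 10 8)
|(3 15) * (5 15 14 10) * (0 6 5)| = |(0 6 5 15 3 14 10)| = 7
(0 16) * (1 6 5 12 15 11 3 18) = (0 16)(1 6 5 12 15 11 3 18) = [16, 6, 2, 18, 4, 12, 5, 7, 8, 9, 10, 3, 15, 13, 14, 11, 0, 17, 1]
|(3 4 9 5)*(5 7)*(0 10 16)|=15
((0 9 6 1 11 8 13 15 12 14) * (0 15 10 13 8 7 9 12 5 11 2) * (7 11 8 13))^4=(0 5 7 2 15 10 1 14 13 6 12 8 9)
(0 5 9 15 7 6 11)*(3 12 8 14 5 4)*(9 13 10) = (0 4 3 12 8 14 5 13 10 9 15 7 6 11) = [4, 1, 2, 12, 3, 13, 11, 6, 14, 15, 9, 0, 8, 10, 5, 7]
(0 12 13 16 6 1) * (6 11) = (0 12 13 16 11 6 1) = [12, 0, 2, 3, 4, 5, 1, 7, 8, 9, 10, 6, 13, 16, 14, 15, 11]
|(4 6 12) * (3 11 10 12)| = |(3 11 10 12 4 6)| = 6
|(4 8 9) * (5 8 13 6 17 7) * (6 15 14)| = |(4 13 15 14 6 17 7 5 8 9)| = 10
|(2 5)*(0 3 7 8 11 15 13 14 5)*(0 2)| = |(0 3 7 8 11 15 13 14 5)| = 9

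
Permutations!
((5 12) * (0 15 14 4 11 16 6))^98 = (16) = ((0 15 14 4 11 16 6)(5 12))^98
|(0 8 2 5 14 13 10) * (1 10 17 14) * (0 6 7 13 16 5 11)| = 36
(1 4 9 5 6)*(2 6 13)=(1 4 9 5 13 2 6)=[0, 4, 6, 3, 9, 13, 1, 7, 8, 5, 10, 11, 12, 2]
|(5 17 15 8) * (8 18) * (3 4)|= |(3 4)(5 17 15 18 8)|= 10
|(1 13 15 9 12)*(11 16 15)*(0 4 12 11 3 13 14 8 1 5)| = 12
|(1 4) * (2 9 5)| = |(1 4)(2 9 5)| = 6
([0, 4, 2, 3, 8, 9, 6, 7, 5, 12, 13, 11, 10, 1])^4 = (1 9)(4 12)(5 13)(8 10)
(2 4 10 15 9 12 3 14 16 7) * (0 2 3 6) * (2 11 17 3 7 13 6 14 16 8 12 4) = [11, 1, 2, 16, 10, 5, 0, 7, 12, 4, 15, 17, 14, 6, 8, 9, 13, 3] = (0 11 17 3 16 13 6)(4 10 15 9)(8 12 14)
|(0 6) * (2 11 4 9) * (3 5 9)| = |(0 6)(2 11 4 3 5 9)| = 6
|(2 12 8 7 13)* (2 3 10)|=7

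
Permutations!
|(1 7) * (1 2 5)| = 4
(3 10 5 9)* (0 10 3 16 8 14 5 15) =(0 10 15)(5 9 16 8 14) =[10, 1, 2, 3, 4, 9, 6, 7, 14, 16, 15, 11, 12, 13, 5, 0, 8]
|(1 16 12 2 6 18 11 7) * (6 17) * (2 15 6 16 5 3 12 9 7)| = 13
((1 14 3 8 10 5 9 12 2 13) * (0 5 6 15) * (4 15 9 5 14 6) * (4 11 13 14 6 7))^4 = (0 2 10 7 6 14 11 4 9 3 13 15 12 8 1)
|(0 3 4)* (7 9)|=6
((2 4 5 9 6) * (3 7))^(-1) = (2 6 9 5 4)(3 7)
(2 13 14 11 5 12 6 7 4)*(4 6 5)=[0, 1, 13, 3, 2, 12, 7, 6, 8, 9, 10, 4, 5, 14, 11]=(2 13 14 11 4)(5 12)(6 7)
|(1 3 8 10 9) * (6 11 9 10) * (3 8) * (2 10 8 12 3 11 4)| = |(1 12 3 11 9)(2 10 8 6 4)| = 5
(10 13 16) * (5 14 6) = [0, 1, 2, 3, 4, 14, 5, 7, 8, 9, 13, 11, 12, 16, 6, 15, 10] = (5 14 6)(10 13 16)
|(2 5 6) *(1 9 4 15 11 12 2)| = 9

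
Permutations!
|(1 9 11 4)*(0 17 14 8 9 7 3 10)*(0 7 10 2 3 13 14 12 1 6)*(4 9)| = |(0 17 12 1 10 7 13 14 8 4 6)(2 3)(9 11)| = 22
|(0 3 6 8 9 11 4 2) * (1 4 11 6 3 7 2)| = |(11)(0 7 2)(1 4)(6 8 9)| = 6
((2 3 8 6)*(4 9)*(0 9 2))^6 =(0 6 8 3 2 4 9)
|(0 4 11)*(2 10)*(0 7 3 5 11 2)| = |(0 4 2 10)(3 5 11 7)| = 4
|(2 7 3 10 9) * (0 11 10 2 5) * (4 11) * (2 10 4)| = 14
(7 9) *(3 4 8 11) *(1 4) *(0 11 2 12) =(0 11 3 1 4 8 2 12)(7 9) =[11, 4, 12, 1, 8, 5, 6, 9, 2, 7, 10, 3, 0]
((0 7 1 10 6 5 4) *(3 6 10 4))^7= ((10)(0 7 1 4)(3 6 5))^7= (10)(0 4 1 7)(3 6 5)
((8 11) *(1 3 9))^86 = ((1 3 9)(8 11))^86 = (11)(1 9 3)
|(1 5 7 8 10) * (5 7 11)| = 4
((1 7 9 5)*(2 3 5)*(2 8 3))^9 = (1 8)(3 7)(5 9)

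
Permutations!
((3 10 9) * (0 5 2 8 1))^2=(0 2 1 5 8)(3 9 10)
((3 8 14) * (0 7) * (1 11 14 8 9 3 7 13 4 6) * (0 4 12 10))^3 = (0 10 12 13)(1 7)(3 9)(4 11)(6 14)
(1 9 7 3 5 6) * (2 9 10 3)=[0, 10, 9, 5, 4, 6, 1, 2, 8, 7, 3]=(1 10 3 5 6)(2 9 7)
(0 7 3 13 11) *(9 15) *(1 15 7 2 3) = (0 2 3 13 11)(1 15 9 7) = [2, 15, 3, 13, 4, 5, 6, 1, 8, 7, 10, 0, 12, 11, 14, 9]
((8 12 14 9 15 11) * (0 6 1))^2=(0 1 6)(8 14 15)(9 11 12)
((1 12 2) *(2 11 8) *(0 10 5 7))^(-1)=((0 10 5 7)(1 12 11 8 2))^(-1)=(0 7 5 10)(1 2 8 11 12)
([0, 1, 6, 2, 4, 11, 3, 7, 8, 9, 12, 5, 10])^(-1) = (2 3 6)(5 11)(10 12)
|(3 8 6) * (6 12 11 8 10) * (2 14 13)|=3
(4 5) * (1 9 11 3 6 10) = [0, 9, 2, 6, 5, 4, 10, 7, 8, 11, 1, 3] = (1 9 11 3 6 10)(4 5)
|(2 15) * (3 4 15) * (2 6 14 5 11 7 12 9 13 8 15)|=30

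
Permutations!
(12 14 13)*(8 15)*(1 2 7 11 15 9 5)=[0, 2, 7, 3, 4, 1, 6, 11, 9, 5, 10, 15, 14, 12, 13, 8]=(1 2 7 11 15 8 9 5)(12 14 13)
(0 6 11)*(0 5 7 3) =(0 6 11 5 7 3) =[6, 1, 2, 0, 4, 7, 11, 3, 8, 9, 10, 5]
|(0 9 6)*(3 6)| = 4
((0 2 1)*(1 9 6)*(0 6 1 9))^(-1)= ((0 2)(1 6 9))^(-1)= (0 2)(1 9 6)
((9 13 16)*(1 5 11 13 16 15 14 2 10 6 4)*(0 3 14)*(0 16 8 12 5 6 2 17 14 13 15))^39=((0 3 13)(1 6 4)(2 10)(5 11 15 16 9 8 12)(14 17))^39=(2 10)(5 9 11 8 15 12 16)(14 17)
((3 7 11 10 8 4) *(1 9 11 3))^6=(11)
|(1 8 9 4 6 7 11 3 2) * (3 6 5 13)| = |(1 8 9 4 5 13 3 2)(6 7 11)| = 24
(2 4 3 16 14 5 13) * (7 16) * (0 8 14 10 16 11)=(0 8 14 5 13 2 4 3 7 11)(10 16)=[8, 1, 4, 7, 3, 13, 6, 11, 14, 9, 16, 0, 12, 2, 5, 15, 10]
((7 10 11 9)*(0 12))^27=(0 12)(7 9 11 10)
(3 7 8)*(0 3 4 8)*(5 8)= (0 3 7)(4 5 8)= [3, 1, 2, 7, 5, 8, 6, 0, 4]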